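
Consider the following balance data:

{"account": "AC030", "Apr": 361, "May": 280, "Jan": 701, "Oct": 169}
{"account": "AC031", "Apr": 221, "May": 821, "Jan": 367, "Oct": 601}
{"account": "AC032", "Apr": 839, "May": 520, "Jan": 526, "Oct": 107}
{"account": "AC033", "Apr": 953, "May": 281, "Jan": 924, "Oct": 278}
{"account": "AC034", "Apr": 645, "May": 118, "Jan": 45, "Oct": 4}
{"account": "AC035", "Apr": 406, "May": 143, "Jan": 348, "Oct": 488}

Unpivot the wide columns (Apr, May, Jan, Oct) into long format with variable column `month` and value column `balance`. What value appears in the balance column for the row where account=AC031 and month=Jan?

367

Unpivoting turns each (account, wide-column) pair into one long row.
The wide cell at row AC031, column Jan holds 367, so the long row (AC031, Jan) has balance=367.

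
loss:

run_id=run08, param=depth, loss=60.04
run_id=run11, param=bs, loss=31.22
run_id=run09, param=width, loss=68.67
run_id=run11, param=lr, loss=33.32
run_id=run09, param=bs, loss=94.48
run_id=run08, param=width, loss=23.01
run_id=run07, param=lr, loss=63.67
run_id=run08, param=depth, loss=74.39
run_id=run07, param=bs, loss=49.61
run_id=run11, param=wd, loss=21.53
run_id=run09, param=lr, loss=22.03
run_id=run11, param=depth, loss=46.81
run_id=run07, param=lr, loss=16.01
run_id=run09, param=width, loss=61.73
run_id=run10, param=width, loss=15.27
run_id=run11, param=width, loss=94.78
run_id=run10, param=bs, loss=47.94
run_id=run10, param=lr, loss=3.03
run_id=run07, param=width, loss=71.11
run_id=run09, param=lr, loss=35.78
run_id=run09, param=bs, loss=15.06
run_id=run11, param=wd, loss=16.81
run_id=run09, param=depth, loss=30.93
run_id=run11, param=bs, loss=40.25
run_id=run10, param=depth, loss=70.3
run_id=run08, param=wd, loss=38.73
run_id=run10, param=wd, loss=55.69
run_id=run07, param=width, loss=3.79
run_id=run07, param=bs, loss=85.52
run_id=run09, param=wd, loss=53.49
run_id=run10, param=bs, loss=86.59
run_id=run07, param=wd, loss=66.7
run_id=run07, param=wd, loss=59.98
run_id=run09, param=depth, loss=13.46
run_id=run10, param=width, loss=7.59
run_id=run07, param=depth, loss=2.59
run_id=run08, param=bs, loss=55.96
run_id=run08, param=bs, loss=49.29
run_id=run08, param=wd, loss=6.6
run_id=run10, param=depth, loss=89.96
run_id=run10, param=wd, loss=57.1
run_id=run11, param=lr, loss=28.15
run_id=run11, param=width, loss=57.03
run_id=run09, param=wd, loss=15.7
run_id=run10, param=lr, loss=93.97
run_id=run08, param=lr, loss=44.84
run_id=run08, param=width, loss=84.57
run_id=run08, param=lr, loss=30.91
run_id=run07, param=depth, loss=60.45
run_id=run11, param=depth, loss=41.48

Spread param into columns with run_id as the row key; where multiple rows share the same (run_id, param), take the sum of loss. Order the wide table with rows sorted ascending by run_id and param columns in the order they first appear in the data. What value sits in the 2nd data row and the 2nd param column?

With rows sorted ascending by run_id, row 2 is run_id=run08. param columns in first-appearance order: depth, bs, width, lr, wd; column 2 is bs.
Long rows with run_id=run08, param=bs: 55.96 + 49.29 = 105.25.

105.25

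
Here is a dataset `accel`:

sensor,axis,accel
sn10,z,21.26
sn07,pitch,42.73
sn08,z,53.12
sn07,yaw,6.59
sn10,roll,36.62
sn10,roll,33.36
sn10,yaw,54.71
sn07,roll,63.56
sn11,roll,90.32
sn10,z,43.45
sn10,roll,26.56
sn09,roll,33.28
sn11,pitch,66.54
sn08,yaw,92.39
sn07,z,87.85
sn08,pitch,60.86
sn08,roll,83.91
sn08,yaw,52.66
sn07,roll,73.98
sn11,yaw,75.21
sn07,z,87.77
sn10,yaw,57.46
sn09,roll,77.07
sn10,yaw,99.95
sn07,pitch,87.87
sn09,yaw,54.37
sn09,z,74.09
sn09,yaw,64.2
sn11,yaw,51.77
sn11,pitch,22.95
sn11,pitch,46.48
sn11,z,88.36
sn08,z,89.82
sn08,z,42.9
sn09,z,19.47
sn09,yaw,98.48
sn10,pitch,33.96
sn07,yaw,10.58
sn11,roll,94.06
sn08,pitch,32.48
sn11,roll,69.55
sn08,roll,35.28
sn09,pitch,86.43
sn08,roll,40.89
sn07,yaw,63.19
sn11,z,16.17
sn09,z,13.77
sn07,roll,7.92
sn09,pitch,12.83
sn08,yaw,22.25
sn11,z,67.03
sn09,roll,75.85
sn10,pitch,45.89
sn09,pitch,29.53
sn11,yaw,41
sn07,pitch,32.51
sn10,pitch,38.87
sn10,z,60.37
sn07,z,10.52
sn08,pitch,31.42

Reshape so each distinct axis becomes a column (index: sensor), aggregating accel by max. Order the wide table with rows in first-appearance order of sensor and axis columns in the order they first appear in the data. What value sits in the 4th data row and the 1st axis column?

88.36

With rows in first-appearance order of sensor, row 4 is sensor=sn11. axis columns in first-appearance order: z, pitch, yaw, roll; column 1 is z.
Long rows with sensor=sn11, axis=z: max(88.36, 16.17, 67.03) = 88.36.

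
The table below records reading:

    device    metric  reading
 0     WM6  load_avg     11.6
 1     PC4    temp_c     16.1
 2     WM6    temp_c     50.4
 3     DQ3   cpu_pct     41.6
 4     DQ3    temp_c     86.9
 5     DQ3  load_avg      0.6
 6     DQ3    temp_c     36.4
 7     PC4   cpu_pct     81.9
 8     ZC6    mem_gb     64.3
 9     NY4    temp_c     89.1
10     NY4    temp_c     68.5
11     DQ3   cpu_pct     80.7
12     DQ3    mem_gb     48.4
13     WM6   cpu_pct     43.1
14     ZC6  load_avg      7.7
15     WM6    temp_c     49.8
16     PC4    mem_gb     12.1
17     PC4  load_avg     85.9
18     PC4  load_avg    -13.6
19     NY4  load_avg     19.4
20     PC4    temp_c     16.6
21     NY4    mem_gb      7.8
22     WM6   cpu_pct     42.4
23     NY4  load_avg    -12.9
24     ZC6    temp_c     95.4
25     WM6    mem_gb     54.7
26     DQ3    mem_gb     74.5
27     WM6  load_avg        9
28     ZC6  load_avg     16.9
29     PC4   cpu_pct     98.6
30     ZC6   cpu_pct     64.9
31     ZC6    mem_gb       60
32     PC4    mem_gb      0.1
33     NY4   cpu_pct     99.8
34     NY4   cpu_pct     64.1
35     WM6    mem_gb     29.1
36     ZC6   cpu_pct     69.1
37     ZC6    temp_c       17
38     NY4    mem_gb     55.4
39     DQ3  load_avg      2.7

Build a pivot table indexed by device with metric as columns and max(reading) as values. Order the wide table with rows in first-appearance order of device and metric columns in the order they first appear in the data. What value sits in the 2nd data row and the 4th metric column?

With rows in first-appearance order of device, row 2 is device=PC4. metric columns in first-appearance order: load_avg, temp_c, cpu_pct, mem_gb; column 4 is mem_gb.
Long rows with device=PC4, metric=mem_gb: max(12.1, 0.1) = 12.1.

12.1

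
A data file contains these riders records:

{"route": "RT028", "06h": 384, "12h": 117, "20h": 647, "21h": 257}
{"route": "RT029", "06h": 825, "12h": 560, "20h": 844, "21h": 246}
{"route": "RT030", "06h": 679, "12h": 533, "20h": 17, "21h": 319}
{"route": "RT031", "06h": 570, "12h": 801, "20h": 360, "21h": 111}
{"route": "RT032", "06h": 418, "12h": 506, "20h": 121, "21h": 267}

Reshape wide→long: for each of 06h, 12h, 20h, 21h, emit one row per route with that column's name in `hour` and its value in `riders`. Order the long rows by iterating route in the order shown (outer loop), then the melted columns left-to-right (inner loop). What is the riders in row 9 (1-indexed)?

20 rows total (5 × 4). Row 9: index ⌊(9-1)/4⌋ = 2 into route → RT030; (9-1) mod 4 = 0 into the melted columns → 06h.
So row 9 is (RT030, 06h, 679); riders = 679.

679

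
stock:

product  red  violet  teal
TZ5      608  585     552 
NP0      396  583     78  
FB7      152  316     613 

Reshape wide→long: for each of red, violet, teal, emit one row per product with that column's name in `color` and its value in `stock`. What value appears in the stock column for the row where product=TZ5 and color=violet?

Unpivoting turns each (product, wide-column) pair into one long row.
The wide cell at row TZ5, column violet holds 585, so the long row (TZ5, violet) has stock=585.

585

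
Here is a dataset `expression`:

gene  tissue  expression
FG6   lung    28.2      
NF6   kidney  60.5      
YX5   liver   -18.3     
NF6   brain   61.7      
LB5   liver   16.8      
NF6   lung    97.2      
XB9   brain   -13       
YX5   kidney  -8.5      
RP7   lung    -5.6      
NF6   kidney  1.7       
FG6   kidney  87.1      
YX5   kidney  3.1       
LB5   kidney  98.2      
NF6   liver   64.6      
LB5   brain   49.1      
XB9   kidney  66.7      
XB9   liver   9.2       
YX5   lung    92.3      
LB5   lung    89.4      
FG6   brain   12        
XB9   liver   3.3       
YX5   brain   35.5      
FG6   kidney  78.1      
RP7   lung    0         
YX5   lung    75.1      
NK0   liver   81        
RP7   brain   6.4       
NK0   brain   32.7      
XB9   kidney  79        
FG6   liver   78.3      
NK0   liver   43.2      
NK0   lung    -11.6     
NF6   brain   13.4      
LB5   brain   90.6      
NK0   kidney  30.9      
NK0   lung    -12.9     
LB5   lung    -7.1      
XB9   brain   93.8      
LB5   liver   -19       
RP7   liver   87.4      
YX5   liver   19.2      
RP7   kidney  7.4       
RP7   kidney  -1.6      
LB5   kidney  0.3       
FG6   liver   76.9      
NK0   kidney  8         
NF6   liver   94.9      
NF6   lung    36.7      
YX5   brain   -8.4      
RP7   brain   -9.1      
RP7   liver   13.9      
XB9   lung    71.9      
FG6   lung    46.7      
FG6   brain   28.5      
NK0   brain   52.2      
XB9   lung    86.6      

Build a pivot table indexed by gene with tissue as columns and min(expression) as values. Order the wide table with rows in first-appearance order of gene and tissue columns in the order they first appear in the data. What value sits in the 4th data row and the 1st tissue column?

With rows in first-appearance order of gene, row 4 is gene=LB5. tissue columns in first-appearance order: lung, kidney, liver, brain; column 1 is lung.
Long rows with gene=LB5, tissue=lung: min(89.4, -7.1) = -7.1.

-7.1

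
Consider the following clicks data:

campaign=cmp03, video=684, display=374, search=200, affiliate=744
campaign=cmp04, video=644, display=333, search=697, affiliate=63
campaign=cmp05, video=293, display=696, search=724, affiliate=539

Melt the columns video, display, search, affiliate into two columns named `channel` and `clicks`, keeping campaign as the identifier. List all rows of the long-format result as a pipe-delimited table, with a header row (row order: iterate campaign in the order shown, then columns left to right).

| campaign | channel | clicks |
| cmp03 | video | 684 |
| cmp03 | display | 374 |
| cmp03 | search | 200 |
| cmp03 | affiliate | 744 |
| cmp04 | video | 644 |
| cmp04 | display | 333 |
| cmp04 | search | 697 |
| cmp04 | affiliate | 63 |
| cmp05 | video | 293 |
| cmp05 | display | 696 |
| cmp05 | search | 724 |
| cmp05 | affiliate | 539 |

Each (campaign, column) pair becomes one row: 3 × 4 = 12 rows.
For example, (cmp03, video) → clicks=684.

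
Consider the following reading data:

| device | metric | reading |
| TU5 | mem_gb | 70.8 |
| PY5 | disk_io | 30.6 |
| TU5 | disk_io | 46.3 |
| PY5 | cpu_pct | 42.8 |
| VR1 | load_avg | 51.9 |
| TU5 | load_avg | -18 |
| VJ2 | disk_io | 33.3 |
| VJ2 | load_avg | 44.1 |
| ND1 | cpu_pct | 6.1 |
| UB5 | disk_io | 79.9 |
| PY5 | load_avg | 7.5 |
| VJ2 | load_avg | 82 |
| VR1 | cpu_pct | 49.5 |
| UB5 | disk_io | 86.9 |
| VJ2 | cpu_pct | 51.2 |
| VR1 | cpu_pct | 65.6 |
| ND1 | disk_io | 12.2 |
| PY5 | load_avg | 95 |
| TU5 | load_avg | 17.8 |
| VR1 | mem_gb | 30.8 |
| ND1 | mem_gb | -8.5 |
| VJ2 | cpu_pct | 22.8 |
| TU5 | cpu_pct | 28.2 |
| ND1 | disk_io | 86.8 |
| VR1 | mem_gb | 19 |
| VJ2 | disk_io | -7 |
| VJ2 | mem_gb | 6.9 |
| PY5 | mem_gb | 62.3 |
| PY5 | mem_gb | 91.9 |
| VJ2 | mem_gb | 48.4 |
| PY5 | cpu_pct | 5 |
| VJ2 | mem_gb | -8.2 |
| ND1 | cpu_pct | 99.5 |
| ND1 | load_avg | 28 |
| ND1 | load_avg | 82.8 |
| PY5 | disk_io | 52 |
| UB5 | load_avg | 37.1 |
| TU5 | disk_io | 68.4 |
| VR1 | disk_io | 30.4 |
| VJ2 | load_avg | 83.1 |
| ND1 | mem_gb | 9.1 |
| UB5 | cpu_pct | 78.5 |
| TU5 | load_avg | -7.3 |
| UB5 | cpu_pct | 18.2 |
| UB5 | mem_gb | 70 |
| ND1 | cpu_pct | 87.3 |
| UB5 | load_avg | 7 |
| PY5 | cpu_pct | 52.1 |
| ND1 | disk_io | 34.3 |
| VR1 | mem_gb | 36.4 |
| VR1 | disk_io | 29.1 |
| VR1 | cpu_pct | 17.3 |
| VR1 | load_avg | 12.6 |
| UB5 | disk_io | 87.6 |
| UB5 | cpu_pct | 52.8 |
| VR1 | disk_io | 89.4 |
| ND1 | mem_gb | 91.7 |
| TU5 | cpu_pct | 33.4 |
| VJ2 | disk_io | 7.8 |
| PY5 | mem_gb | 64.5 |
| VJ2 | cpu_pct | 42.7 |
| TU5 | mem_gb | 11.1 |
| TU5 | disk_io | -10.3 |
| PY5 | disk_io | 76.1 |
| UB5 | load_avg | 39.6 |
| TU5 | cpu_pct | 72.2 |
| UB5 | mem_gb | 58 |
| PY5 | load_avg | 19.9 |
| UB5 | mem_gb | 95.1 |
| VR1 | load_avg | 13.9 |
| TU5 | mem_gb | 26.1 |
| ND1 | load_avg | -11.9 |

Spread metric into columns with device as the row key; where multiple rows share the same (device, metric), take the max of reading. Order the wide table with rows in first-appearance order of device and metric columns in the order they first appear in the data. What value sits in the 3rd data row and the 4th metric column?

With rows in first-appearance order of device, row 3 is device=VR1. metric columns in first-appearance order: mem_gb, disk_io, cpu_pct, load_avg; column 4 is load_avg.
Long rows with device=VR1, metric=load_avg: max(51.9, 12.6, 13.9) = 51.9.

51.9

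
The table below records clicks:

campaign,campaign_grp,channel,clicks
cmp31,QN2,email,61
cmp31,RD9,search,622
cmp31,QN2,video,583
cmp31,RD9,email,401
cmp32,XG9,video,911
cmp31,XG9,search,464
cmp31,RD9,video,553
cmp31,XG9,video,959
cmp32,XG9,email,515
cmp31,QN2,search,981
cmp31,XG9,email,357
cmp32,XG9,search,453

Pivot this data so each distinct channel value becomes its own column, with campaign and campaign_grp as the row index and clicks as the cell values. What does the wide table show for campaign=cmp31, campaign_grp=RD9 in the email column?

401

Wide layout: rows indexed by campaign and campaign_grp, columns are the 3 distinct channel values (email, search, video).
Cell (campaign=cmp31, campaign_grp=RD9, channel=email) draws from the long row where campaign=cmp31, campaign_grp=RD9 and channel=email, which has clicks=401.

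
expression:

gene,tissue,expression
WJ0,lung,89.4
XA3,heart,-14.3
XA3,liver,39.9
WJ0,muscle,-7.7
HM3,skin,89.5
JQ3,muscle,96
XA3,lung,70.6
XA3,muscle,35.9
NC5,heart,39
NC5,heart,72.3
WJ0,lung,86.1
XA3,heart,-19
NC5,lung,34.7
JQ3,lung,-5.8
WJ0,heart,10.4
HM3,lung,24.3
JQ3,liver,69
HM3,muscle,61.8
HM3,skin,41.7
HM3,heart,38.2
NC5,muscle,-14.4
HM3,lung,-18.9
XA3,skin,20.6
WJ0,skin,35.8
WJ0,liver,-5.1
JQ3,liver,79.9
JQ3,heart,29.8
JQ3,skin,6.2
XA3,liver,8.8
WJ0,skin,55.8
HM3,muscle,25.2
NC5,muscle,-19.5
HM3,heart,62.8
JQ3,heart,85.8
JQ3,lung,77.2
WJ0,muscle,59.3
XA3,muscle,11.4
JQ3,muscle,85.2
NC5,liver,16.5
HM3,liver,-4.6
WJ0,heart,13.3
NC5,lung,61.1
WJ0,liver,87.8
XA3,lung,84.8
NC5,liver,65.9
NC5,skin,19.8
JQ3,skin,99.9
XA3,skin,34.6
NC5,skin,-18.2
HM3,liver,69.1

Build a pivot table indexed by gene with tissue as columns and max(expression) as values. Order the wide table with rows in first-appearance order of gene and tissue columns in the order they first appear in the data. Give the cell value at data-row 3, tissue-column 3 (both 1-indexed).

69.1

With rows in first-appearance order of gene, row 3 is gene=HM3. tissue columns in first-appearance order: lung, heart, liver, muscle, skin; column 3 is liver.
Long rows with gene=HM3, tissue=liver: max(-4.6, 69.1) = 69.1.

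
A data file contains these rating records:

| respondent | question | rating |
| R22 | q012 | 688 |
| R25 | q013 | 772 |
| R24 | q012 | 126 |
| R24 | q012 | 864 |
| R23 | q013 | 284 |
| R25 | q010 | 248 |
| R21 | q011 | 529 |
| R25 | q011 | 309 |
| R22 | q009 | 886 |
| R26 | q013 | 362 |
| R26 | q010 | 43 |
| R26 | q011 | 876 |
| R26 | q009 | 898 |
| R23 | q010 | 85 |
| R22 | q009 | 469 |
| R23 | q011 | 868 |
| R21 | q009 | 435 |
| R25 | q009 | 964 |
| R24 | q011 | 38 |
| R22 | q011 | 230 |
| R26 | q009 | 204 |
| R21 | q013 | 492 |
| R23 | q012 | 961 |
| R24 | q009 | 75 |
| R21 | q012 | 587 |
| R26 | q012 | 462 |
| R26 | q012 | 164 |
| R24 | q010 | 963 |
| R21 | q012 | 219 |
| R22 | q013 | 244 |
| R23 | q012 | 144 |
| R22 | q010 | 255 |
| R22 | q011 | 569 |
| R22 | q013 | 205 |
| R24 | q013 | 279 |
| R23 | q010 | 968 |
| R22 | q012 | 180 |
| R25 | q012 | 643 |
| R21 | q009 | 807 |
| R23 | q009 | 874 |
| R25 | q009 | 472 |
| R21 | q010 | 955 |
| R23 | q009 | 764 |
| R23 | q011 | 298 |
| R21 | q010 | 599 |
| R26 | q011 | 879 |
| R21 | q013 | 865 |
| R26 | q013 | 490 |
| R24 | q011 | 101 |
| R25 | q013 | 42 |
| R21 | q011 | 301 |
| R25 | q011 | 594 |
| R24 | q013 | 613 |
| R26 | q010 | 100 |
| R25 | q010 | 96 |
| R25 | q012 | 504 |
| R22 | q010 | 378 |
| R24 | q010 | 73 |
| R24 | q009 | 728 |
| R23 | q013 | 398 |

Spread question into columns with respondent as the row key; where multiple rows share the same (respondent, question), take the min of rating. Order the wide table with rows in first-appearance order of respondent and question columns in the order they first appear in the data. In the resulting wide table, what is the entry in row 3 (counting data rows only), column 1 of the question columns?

126

With rows in first-appearance order of respondent, row 3 is respondent=R24. question columns in first-appearance order: q012, q013, q010, q011, q009; column 1 is q012.
Long rows with respondent=R24, question=q012: min(126, 864) = 126.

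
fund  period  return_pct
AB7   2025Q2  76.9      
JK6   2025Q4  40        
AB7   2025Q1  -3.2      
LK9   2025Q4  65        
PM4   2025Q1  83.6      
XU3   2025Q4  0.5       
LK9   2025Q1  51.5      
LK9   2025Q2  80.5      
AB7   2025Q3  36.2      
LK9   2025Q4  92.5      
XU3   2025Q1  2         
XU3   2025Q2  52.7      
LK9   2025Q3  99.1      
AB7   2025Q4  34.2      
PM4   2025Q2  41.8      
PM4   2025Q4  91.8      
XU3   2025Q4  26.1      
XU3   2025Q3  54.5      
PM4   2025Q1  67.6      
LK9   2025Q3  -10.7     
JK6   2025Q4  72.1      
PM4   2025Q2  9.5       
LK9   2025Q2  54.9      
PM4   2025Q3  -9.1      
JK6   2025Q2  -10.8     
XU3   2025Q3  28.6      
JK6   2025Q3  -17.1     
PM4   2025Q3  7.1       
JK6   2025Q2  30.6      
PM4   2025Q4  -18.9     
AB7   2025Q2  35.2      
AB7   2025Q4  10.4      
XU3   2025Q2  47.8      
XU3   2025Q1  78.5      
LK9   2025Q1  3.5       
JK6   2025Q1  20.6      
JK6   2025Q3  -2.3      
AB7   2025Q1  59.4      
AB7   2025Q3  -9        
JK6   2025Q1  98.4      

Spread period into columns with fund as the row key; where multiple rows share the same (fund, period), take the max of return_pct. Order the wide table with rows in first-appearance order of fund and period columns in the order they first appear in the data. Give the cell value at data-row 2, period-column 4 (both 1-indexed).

With rows in first-appearance order of fund, row 2 is fund=JK6. period columns in first-appearance order: 2025Q2, 2025Q4, 2025Q1, 2025Q3; column 4 is 2025Q3.
Long rows with fund=JK6, period=2025Q3: max(-17.1, -2.3) = -2.3.

-2.3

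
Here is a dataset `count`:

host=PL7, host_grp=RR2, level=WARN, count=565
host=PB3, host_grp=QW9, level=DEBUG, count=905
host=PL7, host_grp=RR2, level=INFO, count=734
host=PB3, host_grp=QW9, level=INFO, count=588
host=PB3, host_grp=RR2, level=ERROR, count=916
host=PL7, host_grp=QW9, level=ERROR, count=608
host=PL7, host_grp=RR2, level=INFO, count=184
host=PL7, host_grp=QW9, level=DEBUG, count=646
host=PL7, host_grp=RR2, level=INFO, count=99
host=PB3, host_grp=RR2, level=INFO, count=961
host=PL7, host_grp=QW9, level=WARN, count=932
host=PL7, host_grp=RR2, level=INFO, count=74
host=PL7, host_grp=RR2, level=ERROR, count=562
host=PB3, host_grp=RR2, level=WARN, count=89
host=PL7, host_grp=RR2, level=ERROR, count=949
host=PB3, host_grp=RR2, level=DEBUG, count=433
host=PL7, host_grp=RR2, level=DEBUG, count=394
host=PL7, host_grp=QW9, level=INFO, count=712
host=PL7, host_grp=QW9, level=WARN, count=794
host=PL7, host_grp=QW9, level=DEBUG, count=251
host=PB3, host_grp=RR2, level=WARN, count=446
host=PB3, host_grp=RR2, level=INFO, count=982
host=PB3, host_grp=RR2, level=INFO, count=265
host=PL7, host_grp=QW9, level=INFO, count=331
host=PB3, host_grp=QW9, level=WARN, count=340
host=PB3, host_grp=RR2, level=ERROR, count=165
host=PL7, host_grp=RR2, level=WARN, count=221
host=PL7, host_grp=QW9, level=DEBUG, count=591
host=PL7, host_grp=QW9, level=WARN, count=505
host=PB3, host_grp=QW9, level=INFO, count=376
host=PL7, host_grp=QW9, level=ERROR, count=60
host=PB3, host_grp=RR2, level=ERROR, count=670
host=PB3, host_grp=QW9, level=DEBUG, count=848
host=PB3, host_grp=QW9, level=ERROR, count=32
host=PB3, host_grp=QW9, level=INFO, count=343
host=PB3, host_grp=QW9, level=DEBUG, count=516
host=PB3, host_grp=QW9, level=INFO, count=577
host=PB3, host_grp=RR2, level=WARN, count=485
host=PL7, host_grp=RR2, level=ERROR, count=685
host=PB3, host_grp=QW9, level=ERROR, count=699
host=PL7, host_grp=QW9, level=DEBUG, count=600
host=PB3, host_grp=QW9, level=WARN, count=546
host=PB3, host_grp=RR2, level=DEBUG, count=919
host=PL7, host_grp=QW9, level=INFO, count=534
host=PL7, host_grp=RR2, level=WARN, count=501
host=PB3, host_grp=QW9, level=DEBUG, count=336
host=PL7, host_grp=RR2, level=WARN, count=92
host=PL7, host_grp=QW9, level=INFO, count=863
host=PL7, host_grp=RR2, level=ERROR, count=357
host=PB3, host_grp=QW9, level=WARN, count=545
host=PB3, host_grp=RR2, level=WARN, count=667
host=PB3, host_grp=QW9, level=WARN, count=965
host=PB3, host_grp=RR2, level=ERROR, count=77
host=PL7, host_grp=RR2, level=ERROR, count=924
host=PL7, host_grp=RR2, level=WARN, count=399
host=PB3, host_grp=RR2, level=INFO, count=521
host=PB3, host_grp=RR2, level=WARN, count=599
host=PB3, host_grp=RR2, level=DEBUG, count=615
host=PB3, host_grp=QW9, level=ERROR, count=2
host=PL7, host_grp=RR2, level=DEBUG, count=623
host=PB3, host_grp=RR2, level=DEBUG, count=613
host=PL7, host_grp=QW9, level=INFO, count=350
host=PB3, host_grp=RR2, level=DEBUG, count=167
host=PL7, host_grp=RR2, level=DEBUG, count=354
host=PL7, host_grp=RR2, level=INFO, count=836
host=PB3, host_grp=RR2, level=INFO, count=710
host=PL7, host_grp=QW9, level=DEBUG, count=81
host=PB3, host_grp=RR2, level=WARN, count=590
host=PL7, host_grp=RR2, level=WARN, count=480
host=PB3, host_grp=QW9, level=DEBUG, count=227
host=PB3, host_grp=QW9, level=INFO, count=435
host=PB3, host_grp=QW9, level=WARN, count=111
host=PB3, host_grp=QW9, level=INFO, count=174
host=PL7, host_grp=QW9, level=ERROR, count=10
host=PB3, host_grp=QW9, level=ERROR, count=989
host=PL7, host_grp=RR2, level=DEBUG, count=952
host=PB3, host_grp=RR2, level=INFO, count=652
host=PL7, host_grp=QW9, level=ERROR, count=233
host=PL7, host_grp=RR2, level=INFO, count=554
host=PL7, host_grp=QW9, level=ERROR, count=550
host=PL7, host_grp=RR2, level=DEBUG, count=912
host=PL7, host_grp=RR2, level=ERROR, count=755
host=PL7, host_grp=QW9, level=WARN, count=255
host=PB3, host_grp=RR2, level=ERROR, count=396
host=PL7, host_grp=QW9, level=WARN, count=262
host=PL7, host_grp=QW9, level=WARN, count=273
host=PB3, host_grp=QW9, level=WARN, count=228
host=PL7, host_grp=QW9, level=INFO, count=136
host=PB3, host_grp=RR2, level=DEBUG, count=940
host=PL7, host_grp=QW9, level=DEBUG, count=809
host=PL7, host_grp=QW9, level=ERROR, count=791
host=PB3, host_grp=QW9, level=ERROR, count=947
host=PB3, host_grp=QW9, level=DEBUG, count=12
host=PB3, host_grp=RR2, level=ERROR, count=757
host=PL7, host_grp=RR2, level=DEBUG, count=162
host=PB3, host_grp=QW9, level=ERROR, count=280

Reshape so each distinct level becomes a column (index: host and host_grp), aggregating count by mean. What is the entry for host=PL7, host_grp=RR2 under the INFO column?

Rows with host=PL7, host_grp=RR2 and level=INFO: count values are 734, 184, 99, 74, 836, 554.
(734 + 184 + 99 + 74 + 836 + 554) / 6 = 413.50.

413.50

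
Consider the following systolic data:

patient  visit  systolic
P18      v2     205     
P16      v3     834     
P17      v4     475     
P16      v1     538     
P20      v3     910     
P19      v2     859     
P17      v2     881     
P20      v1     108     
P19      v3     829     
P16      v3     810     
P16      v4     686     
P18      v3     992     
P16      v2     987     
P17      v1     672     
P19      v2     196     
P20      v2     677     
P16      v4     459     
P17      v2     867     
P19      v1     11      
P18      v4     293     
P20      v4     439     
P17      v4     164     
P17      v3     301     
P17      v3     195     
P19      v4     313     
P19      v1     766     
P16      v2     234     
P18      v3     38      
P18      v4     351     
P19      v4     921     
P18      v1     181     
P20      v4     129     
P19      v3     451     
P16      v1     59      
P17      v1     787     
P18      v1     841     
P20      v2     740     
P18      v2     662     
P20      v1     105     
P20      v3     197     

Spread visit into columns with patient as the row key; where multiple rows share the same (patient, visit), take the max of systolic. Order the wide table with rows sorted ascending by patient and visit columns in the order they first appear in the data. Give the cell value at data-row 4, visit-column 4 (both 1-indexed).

766

With rows sorted ascending by patient, row 4 is patient=P19. visit columns in first-appearance order: v2, v3, v4, v1; column 4 is v1.
Long rows with patient=P19, visit=v1: max(11, 766) = 766.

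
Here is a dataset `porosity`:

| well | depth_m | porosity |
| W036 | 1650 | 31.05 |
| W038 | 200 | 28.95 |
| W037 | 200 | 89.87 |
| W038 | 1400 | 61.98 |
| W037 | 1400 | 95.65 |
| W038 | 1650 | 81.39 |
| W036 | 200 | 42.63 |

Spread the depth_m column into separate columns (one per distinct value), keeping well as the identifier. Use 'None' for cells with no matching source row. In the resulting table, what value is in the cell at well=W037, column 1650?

No long-format row has well=W037 and depth_m=1650, so the cell is None.

None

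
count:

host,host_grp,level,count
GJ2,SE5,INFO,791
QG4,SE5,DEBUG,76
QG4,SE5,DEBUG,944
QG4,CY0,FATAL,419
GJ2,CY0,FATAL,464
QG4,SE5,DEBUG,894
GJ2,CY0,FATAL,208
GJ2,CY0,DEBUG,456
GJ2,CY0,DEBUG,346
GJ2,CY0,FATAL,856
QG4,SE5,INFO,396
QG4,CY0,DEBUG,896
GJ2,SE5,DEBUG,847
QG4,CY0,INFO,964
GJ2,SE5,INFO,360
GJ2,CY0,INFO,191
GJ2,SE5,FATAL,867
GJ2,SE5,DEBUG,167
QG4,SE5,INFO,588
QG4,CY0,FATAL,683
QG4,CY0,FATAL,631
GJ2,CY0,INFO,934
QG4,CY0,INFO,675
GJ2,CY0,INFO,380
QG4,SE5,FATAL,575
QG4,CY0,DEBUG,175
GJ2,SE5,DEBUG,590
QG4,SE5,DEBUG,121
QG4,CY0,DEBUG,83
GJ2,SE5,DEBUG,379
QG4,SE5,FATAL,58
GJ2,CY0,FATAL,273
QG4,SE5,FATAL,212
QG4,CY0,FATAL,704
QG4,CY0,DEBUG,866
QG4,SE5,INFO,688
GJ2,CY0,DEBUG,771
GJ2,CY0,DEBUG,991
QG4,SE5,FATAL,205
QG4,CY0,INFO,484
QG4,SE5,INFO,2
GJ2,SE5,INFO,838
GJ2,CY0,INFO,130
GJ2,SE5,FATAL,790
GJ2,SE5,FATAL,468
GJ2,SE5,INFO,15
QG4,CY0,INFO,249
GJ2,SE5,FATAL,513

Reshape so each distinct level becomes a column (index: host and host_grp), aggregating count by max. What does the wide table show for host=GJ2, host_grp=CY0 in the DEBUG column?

Rows with host=GJ2, host_grp=CY0 and level=DEBUG: count values are 456, 346, 771, 991.
max(456, 346, 771, 991) = 991.

991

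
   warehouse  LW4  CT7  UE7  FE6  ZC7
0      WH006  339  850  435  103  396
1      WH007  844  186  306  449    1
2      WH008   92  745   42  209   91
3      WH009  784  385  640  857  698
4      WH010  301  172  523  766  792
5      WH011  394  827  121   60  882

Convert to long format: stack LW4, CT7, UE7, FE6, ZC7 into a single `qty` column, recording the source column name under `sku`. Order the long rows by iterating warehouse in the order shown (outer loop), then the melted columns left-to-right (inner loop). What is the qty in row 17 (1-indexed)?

30 rows total (6 × 5). Row 17: index ⌊(17-1)/5⌋ = 3 into warehouse → WH009; (17-1) mod 5 = 1 into the melted columns → CT7.
So row 17 is (WH009, CT7, 385); qty = 385.

385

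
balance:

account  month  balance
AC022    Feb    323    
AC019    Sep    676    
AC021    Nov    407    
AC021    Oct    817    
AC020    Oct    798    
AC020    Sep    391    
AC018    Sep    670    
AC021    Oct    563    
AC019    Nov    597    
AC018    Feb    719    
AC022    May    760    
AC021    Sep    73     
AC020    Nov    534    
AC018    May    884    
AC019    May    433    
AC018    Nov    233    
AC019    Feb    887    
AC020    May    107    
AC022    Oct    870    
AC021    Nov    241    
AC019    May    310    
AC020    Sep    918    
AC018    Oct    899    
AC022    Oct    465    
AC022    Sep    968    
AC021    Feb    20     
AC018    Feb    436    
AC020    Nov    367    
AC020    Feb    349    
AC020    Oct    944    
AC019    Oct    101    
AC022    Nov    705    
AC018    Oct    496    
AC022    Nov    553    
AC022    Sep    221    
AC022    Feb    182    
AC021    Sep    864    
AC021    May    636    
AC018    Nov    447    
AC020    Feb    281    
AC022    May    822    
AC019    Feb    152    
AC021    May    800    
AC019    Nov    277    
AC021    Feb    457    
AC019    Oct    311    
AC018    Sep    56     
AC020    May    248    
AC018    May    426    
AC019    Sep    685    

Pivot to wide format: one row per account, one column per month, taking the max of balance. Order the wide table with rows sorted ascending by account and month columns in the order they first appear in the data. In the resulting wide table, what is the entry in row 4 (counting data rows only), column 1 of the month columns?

With rows sorted ascending by account, row 4 is account=AC021. month columns in first-appearance order: Feb, Sep, Nov, Oct, May; column 1 is Feb.
Long rows with account=AC021, month=Feb: max(20, 457) = 457.

457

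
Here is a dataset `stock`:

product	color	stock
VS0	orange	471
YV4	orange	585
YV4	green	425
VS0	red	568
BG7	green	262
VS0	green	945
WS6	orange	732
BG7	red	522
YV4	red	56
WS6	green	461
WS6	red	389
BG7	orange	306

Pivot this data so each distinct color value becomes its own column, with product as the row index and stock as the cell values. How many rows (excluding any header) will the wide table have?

4

4 distinct product values → 4 rows.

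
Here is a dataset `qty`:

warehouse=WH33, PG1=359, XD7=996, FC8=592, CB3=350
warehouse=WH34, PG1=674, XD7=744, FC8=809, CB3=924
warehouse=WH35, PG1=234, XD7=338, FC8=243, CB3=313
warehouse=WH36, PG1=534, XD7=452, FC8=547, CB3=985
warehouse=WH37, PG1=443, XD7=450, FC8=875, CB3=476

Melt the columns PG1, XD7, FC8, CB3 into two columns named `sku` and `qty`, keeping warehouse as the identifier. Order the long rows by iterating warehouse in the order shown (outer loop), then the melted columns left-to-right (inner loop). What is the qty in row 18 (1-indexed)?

450

20 rows total (5 × 4). Row 18: index ⌊(18-1)/4⌋ = 4 into warehouse → WH37; (18-1) mod 4 = 1 into the melted columns → XD7.
So row 18 is (WH37, XD7, 450); qty = 450.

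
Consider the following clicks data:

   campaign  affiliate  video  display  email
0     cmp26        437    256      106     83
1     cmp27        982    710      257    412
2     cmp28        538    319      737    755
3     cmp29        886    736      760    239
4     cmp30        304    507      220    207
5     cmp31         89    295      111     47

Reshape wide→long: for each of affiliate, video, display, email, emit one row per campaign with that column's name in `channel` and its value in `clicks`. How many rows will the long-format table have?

6 campaign values × 4 melted columns = 24 rows.

24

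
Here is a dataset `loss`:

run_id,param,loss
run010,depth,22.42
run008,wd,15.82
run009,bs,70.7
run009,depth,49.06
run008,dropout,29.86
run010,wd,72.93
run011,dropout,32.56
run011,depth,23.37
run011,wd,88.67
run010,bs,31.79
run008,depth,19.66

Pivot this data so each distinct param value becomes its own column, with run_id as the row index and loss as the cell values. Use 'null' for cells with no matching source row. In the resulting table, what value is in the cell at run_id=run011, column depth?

23.37

The long row with run_id=run011, param=depth has loss=23.37.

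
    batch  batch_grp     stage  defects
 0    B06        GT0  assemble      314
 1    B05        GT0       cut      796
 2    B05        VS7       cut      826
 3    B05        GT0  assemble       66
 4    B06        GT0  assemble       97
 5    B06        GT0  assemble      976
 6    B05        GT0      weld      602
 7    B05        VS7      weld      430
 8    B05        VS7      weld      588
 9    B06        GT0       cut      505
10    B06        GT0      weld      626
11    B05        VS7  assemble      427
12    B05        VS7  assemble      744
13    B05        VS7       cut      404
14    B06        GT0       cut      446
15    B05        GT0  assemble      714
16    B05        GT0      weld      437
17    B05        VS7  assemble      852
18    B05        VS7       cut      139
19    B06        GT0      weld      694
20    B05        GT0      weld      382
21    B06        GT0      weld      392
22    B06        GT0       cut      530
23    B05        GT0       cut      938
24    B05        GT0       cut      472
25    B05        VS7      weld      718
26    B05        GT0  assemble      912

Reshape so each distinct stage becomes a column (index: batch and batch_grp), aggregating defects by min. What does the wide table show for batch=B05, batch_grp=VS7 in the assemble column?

427

Rows with batch=B05, batch_grp=VS7 and stage=assemble: defects values are 427, 744, 852.
min(427, 744, 852) = 427.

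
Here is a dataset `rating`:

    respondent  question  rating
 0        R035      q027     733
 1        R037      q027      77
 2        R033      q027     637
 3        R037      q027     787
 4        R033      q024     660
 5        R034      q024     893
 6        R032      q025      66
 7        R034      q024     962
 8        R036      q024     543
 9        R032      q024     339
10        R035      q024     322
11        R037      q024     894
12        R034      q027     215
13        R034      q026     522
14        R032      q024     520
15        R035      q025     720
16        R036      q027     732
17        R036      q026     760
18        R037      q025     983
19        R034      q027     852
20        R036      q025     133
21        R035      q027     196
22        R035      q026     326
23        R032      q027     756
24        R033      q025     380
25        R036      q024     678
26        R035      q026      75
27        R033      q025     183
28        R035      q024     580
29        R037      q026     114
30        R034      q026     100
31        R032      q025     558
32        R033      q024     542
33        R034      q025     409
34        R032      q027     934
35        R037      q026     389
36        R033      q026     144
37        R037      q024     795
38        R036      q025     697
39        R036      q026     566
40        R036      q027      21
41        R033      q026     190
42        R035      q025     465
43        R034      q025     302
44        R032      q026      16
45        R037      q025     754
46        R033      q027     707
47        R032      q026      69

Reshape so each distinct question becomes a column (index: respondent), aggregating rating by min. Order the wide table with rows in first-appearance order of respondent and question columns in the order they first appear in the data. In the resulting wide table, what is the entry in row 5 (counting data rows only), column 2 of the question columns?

339

With rows in first-appearance order of respondent, row 5 is respondent=R032. question columns in first-appearance order: q027, q024, q025, q026; column 2 is q024.
Long rows with respondent=R032, question=q024: min(339, 520) = 339.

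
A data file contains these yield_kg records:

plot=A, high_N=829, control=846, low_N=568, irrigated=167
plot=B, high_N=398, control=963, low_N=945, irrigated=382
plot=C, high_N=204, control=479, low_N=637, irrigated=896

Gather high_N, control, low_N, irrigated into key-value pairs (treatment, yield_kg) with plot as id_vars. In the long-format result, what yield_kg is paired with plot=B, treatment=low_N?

945

Unpivoting turns each (plot, wide-column) pair into one long row.
The wide cell at row B, column low_N holds 945, so the long row (B, low_N) has yield_kg=945.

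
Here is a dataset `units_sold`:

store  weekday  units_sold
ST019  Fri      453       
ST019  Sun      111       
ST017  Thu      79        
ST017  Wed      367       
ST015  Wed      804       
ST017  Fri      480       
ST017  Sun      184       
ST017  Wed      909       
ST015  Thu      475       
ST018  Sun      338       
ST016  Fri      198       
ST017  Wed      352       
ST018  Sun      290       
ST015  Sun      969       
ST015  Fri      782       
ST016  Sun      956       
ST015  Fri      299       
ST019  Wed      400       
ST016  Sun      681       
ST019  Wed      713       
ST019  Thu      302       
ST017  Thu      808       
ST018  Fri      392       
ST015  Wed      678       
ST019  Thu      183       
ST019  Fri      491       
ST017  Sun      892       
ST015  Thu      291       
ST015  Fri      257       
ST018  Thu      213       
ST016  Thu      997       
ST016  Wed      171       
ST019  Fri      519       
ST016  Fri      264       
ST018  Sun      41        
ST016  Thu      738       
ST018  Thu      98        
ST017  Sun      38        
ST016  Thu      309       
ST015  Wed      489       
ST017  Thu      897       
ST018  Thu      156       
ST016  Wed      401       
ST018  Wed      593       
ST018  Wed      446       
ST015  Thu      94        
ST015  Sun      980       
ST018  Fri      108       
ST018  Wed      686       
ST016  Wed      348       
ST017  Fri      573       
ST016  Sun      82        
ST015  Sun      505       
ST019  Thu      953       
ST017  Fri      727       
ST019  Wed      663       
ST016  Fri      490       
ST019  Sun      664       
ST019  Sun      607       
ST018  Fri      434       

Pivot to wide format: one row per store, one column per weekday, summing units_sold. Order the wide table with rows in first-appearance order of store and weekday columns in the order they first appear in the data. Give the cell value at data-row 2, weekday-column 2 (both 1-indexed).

1114

With rows in first-appearance order of store, row 2 is store=ST017. weekday columns in first-appearance order: Fri, Sun, Thu, Wed; column 2 is Sun.
Long rows with store=ST017, weekday=Sun: 184 + 892 + 38 = 1114.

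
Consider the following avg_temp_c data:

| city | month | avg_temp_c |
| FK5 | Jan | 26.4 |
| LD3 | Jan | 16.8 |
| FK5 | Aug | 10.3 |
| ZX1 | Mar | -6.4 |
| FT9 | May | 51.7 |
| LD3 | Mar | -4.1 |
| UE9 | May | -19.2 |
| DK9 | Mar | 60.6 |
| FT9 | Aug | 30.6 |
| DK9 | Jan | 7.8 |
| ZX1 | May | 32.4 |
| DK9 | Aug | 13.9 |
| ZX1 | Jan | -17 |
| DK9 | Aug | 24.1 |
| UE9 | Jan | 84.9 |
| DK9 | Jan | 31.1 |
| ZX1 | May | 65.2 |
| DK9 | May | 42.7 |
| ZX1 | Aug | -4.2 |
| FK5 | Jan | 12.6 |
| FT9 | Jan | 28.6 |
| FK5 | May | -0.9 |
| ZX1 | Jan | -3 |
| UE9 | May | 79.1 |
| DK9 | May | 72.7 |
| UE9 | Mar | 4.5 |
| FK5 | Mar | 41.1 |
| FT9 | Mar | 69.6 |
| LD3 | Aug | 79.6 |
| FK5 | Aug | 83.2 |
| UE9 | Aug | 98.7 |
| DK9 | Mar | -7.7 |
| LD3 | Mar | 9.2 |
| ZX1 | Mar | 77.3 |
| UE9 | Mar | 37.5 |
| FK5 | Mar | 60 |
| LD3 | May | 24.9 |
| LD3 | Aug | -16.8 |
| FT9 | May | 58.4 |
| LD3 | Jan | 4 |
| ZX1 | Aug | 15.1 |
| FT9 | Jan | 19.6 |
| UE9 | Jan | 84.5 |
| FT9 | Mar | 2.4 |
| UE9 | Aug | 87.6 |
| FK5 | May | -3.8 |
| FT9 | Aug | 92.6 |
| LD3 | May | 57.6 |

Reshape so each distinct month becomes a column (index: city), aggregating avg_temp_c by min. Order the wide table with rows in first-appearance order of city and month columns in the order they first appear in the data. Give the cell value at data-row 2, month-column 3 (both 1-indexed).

-4.1

With rows in first-appearance order of city, row 2 is city=LD3. month columns in first-appearance order: Jan, Aug, Mar, May; column 3 is Mar.
Long rows with city=LD3, month=Mar: min(-4.1, 9.2) = -4.1.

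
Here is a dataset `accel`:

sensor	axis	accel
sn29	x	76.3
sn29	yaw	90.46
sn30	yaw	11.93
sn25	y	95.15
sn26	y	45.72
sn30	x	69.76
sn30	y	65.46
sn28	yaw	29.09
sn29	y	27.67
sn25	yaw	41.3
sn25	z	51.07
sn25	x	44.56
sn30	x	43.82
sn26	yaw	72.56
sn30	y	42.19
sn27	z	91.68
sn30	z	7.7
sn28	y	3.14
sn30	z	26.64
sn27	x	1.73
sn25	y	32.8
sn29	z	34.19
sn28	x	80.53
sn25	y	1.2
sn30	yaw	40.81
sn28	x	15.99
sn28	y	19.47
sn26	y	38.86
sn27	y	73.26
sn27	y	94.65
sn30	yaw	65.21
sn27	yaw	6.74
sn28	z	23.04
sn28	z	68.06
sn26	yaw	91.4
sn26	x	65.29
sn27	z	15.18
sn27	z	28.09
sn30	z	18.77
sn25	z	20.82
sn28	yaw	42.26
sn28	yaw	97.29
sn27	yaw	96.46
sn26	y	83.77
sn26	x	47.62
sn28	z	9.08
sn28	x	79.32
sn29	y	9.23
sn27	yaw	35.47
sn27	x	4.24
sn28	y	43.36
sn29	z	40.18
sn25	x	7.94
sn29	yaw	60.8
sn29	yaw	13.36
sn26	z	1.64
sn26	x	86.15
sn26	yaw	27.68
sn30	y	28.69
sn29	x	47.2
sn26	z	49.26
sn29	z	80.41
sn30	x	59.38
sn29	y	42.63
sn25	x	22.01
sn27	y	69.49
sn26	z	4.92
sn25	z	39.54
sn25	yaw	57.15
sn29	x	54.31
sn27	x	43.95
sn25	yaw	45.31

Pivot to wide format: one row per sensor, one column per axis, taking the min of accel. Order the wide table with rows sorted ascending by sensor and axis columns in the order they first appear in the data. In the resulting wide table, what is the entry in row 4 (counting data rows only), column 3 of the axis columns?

3.14

With rows sorted ascending by sensor, row 4 is sensor=sn28. axis columns in first-appearance order: x, yaw, y, z; column 3 is y.
Long rows with sensor=sn28, axis=y: min(3.14, 19.47, 43.36) = 3.14.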